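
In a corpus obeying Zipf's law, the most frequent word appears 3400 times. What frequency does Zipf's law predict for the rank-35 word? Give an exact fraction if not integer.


Zipf's law: freq(rank) = f1 / rank
f1 = 3400, rank = 35
freq = 3400 / 35
GCD(3400, 35) = 5
Simplified: 680/7

680/7


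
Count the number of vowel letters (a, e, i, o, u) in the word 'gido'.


Scanning each character of 'gido':
  Position 1: 'g' -> consonant (running count: 0)
  Position 2: 'i' -> vowel (running count: 1)
  Position 3: 'd' -> consonant (running count: 1)
  Position 4: 'o' -> vowel (running count: 2)
Total vowels: 2

2


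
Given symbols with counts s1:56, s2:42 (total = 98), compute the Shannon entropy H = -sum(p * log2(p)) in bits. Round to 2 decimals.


Computing entropy H = -sum(p_i * log2(p_i)):
  s1: p = 56/98 = 0.5714, -p*log2(p) = 0.4613
  s2: p = 42/98 = 0.4286, -p*log2(p) = 0.5239
H = sum of terms = 0.9852
Rounded to 2 decimals: 0.99

0.99


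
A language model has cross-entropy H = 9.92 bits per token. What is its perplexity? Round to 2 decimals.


Perplexity formula: PP = 2^H
H = 9.92
PP = 2^9.92
Decompose: 2^9.92 = 2^9 * 2^0.92
2^9 = 512, 2^0.92 ~ 1.8921153
PP ~ 512 * 1.8921153 = 968.7630336
Rounded to 2 decimals: 968.76

968.76


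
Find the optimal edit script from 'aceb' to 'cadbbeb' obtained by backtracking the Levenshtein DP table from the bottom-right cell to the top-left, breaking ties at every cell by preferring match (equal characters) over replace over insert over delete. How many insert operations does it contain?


Edit distance = 4. Backtracking from cell (4, 7) with preference match > replace > insert > delete,
then listing the resulting alignment 'aceb' -> 'cadbbeb' left to right:
  Step 1: insert 'c' [insertion #1]
  Step 2: keep 'a'
  Step 3: insert 'd' [insertion #2]
  Step 4: insert 'b' [insertion #3]
  Step 5: replace c->b
  Step 6: keep 'e'
  Step 7: keep 'b'
Total insertions: 3

3


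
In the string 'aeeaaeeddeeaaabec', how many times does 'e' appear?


Scanning 'aeeaaeeddeeaaabec' for 'e':
  Position 1: 'e' -> MATCH (count: 1)
  Position 2: 'e' -> MATCH (count: 2)
  Position 5: 'e' -> MATCH (count: 3)
  Position 6: 'e' -> MATCH (count: 4)
  Position 9: 'e' -> MATCH (count: 5)
  Position 10: 'e' -> MATCH (count: 6)
  Position 15: 'e' -> MATCH (count: 7)
Total occurrences of 'e': 7

7


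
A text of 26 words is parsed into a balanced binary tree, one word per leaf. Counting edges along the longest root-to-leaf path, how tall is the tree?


In a balanced binary tree with n leaves the deepest leaf is ceil(log2(n)) edges below the root.
log2(26) = 4.7004
ceil(4.7004) = 5
height (edges) = 5

5


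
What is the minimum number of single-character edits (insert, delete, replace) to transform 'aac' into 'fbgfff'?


Building DP table for s1='aac' (len 3) and s2='fbgfff' (len 6):
       f  b  g  f  f  f
    0  1  2  3  4  5  6
  a 1  1  2  3  4  5  6
  a 2  2  2  3  4  5  6
  c 3  3  3  3  4  5  6
Edit distance = dp[3][6] = 6

6


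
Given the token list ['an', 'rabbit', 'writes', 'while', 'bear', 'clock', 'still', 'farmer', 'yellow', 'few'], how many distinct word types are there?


Listing all tokens and tracking unique types:
  Token 1: 'an' -> NEW (unique so far: 1)
  Token 2: 'rabbit' -> NEW (unique so far: 2)
  Token 3: 'writes' -> NEW (unique so far: 3)
  Token 4: 'while' -> NEW (unique so far: 4)
  Token 5: 'bear' -> NEW (unique so far: 5)
  Token 6: 'clock' -> NEW (unique so far: 6)
  Token 7: 'still' -> NEW (unique so far: 7)
  Token 8: 'farmer' -> NEW (unique so far: 8)
  Token 9: 'yellow' -> NEW (unique so far: 9)
  Token 10: 'few' -> NEW (unique so far: 10)
Unique types: ('an', 'bear', 'clock', 'farmer', 'few', 'rabbit', 'still', 'while', 'writes', 'yellow')
Vocabulary size: 10

10


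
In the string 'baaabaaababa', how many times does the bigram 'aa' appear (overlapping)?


Scanning 'baaabaaababa' for bigram 'aa':
  Position 0: 'ba' -> no
  Position 1: 'aa' -> MATCH
  Position 2: 'aa' -> MATCH
  Position 3: 'ab' -> no
  Position 4: 'ba' -> no
  Position 5: 'aa' -> MATCH
  Position 6: 'aa' -> MATCH
  Position 7: 'ab' -> no
  Position 8: 'ba' -> no
  Position 9: 'ab' -> no
  Position 10: 'ba' -> no
Total matches: 4

4


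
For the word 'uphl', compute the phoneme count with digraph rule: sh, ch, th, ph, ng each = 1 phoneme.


Parsing 'uphl' greedily, digraphs first:
  'u' -> vowel phoneme (phonemes so far: 1)
  'ph' -> digraph (1 consonant phoneme) (phonemes so far: 2)
  'l' -> consonant phoneme (phonemes so far: 3)
Total phonemes: 3

3


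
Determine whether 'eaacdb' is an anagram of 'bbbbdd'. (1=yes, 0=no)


Sort characters of 'eaacdb': 'aabcde'
Sort characters of 'bbbbdd': 'bbbbdd'
Sorted forms differ -> they are NOT anagrams
Result: 0

0


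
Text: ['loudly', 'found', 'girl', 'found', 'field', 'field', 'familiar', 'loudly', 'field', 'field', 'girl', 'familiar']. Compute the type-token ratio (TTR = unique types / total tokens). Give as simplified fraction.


Tokens: 12
Unique types: ('familiar', 'field', 'found', 'girl', 'loudly') = 5
TTR = 5/12
Already in lowest terms.

5/12


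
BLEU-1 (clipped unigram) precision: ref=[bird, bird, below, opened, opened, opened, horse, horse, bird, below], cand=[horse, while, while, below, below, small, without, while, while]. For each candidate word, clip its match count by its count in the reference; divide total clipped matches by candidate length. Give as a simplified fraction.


Reference word counts: {'below': 2, 'bird': 3, 'horse': 2, 'opened': 3}
Checking each candidate word (with clipping):
  'horse' -> in reference (ref count 2, used 1/2) -> match (matches: 1)
  'while' -> not in reference -> no match (matches: 1)
  'while' -> not in reference -> no match (matches: 1)
  'below' -> in reference (ref count 2, used 1/2) -> match (matches: 2)
  'below' -> in reference (ref count 2, used 2/2) -> match (matches: 3)
  'small' -> not in reference -> no match (matches: 3)
  'without' -> not in reference -> no match (matches: 3)
  'while' -> not in reference -> no match (matches: 3)
  'while' -> not in reference -> no match (matches: 3)
Clipped matches: 3, Candidate length: 9
Precision = 3/9 = 1/3

1/3


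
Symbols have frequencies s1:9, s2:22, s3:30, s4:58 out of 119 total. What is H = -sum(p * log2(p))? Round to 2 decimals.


Computing entropy H = -sum(p_i * log2(p_i)):
  s1: p = 9/119 = 0.0756, -p*log2(p) = 0.2817
  s2: p = 22/119 = 0.1849, -p*log2(p) = 0.4502
  s3: p = 30/119 = 0.2521, -p*log2(p) = 0.5012
  s4: p = 58/119 = 0.4874, -p*log2(p) = 0.5053
H = sum of terms = 1.7384
Rounded to 2 decimals: 1.74

1.74


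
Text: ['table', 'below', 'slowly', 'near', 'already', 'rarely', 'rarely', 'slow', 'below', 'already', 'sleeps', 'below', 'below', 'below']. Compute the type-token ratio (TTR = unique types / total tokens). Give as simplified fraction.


Tokens: 14
Unique types: ('already', 'below', 'near', 'rarely', 'sleeps', 'slow', 'slowly', 'table') = 8
TTR = 8/14
Simplify: divide both by 2 -> 4/7
TTR = 4/7

4/7


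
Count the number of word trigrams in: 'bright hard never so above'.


Word trigrams from [5] words:
  Trigram 1: (bright hard never)
  Trigram 2: (hard never so)
  Trigram 3: (never so above)
Total word trigrams: 5 - 2 = 3

3


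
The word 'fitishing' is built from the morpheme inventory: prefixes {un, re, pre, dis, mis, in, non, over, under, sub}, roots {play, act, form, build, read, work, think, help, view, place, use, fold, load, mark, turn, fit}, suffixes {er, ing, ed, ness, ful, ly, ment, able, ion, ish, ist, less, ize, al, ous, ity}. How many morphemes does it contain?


Segmenting 'fitishing' against the inventory:
  'fit' -> root (morpheme 1)
  'ish' -> suffix (morpheme 2)
  'ing' -> suffix (morpheme 3)
Total morphemes: 3

3


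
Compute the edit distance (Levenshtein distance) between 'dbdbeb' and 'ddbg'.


Building DP table for s1='dbdbeb' (len 6) and s2='ddbg' (len 4):
       d  d  b  g
    0  1  2  3  4
  d 1  0  1  2  3
  b 2  1  1  1  2
  d 3  2  1  2  2
  b 4  3  2  1  2
  e 5  4  3  2  2
  b 6  5  4  3  3
Edit distance = dp[6][4] = 3

3


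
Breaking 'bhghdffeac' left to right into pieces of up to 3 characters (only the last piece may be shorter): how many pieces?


'bhghdffeac' has 10 characters.
Chunking with max size 3:
  Chunk 1: 'bhg' (positions 0-2)
  Chunk 2: 'hdf' (positions 3-5)
  Chunk 3: 'fea' (positions 6-8)
  Chunk 4: 'c' (positions 9-9)
Total chunks: ceil(10 / 3) = 4

4


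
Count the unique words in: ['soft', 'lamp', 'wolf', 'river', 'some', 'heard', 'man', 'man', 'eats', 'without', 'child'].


Listing all tokens and tracking unique types:
  Token 1: 'soft' -> NEW (unique so far: 1)
  Token 2: 'lamp' -> NEW (unique so far: 2)
  Token 3: 'wolf' -> NEW (unique so far: 3)
  Token 4: 'river' -> NEW (unique so far: 4)
  Token 5: 'some' -> NEW (unique so far: 5)
  Token 6: 'heard' -> NEW (unique so far: 6)
  Token 7: 'man' -> NEW (unique so far: 7)
  Token 8: 'man' -> duplicate (unique so far: 7)
  Token 9: 'eats' -> NEW (unique so far: 8)
  Token 10: 'without' -> NEW (unique so far: 9)
  Token 11: 'child' -> NEW (unique so far: 10)
Unique types: ('child', 'eats', 'heard', 'lamp', 'man', 'river', 'soft', 'some', 'without', 'wolf')
Vocabulary size: 10

10


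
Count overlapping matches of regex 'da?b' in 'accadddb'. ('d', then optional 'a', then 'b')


Pattern: da?b means 'd', then optional 'a', then 'b'.
Scanning 'accadddb' position-by-position:
  Pos 0: window 'acc' -> no
  Pos 1: window 'cca' -> no
  Pos 2: window 'cad' -> no
  Pos 3: window 'add' -> no
  Pos 4: window 'ddd' -> no
  Pos 5: window 'ddb' -> no
  Pos 6: window 'db' -> MATCH
  Pos 7: window 'b' -> no
Total matches: 1

1


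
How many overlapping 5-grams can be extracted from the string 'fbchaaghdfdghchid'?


String 'fbchaaghdfdghchid' has length L = 17.
Number of overlapping n-grams = L - n + 1
Substituting: 17 - 5 + 1 = 13

13


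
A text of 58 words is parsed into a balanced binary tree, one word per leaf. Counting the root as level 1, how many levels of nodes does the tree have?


In a balanced binary tree with n leaves the deepest leaf is ceil(log2(n)) edges below the root,
so counting node levels inclusive of root and leaves gives ceil(log2(n)) + 1 levels.
log2(58) = 5.8580
ceil(5.8580) = 6
levels = 6 + 1 = 7

7


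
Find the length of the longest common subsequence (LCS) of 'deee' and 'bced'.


DP table for LCS of 'deee' and 'bced':
       b  c  e  d
    0  0  0  0  0
  d 0  0  0  0  1
  e 0  0  0  1  1
  e 0  0  0  1  1
  e 0  0  0  1  1
LCS: 'd'
LCS length = 1

1


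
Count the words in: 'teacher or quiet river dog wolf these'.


Counting words by splitting on spaces:
  Word 1: 'teacher'
  Word 2: 'or'
  Word 3: 'quiet'
  Word 4: 'river'
  Word 5: 'dog'
  Word 6: 'wolf'
  Word 7: 'these'
Total words: 7

7


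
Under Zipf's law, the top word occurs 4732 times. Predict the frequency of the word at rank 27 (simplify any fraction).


Zipf's law: freq(rank) = f1 / rank
f1 = 4732, rank = 27
freq = 4732 / 27
GCD(4732, 27) = 1
Simplified: 4732/27

4732/27


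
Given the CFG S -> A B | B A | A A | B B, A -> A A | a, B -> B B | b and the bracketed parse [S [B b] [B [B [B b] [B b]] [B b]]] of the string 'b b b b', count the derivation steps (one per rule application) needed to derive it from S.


Every bracketed nonterminal node [X ...] in the tree is produced by exactly one rule application.
Reading the tree off as a leftmost derivation:
  Step 1: S  =>  B B   (applied S -> B B)
  Step 2: B B  =>  b B   (applied B -> b)
  Step 3: b B  =>  b B B   (applied B -> B B)
  Step 4: b B B  =>  b B B B   (applied B -> B B)
  Step 5: b B B B  =>  b b B B   (applied B -> b)
  Step 6: b b B B  =>  b b b B   (applied B -> b)
  Step 7: b b b B  =>  b b b b   (applied B -> b)
Final yield: b b b b
Total rewrite steps: 7

7


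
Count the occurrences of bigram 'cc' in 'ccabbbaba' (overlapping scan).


Scanning 'ccabbbaba' for bigram 'cc':
  Position 0: 'cc' -> MATCH
  Position 1: 'ca' -> no
  Position 2: 'ab' -> no
  Position 3: 'bb' -> no
  Position 4: 'bb' -> no
  Position 5: 'ba' -> no
  Position 6: 'ab' -> no
  Position 7: 'ba' -> no
Total matches: 1

1


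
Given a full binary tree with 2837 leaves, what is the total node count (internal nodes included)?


Leaf nodes (terminals): 2837
Internal nodes = n - 1 = 2837 - 1 = 2836
Total = leaves + internal = 2837 + 2836 = 5673

5673


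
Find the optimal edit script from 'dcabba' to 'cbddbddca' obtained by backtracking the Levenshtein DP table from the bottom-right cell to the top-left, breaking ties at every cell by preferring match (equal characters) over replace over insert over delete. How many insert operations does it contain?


Edit distance = 7. Backtracking from cell (6, 9) with preference match > replace > insert > delete,
then listing the resulting alignment 'dcabba' -> 'cbddbddca' left to right:
  Step 1: insert 'c' [insertion #1]
  Step 2: insert 'b' [insertion #2]
  Step 3: insert 'd' [insertion #3]
  Step 4: keep 'd'
  Step 5: replace c->b
  Step 6: replace a->d
  Step 7: replace b->d
  Step 8: replace b->c
  Step 9: keep 'a'
Total insertions: 3

3


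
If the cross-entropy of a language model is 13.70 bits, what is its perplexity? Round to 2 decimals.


Perplexity formula: PP = 2^H
H = 13.70
PP = 2^13.70
Decompose: 2^13.70 = 2^13 * 2^0.70
2^13 = 8192, 2^0.70 ~ 1.6245048
PP ~ 8192 * 1.6245048 = 13307.9433216
Rounded to 2 decimals: 13307.94

13307.94


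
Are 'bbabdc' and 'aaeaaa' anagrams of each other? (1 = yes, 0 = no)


Sort characters of 'bbabdc': 'abbbcd'
Sort characters of 'aaeaaa': 'aaaaae'
Sorted forms differ -> they are NOT anagrams
Result: 0

0


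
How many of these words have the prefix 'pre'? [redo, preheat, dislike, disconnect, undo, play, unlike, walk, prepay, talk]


Checking each word for prefix 'pre':
  'redo' -> no (count: 0)
  'preheat' -> YES, starts with 'pre' (count: 1)
  'dislike' -> no (count: 1)
  'disconnect' -> no (count: 1)
  'undo' -> no (count: 1)
  'play' -> no (count: 1)
  'unlike' -> no (count: 1)
  'walk' -> no (count: 1)
  'prepay' -> YES, starts with 'pre' (count: 2)
  'talk' -> no (count: 2)
Total with prefix 'pre': 2

2


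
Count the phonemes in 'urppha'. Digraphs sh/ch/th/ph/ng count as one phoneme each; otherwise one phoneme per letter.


Parsing 'urppha' greedily, digraphs first:
  'u' -> vowel phoneme (phonemes so far: 1)
  'r' -> consonant phoneme (phonemes so far: 2)
  'p' -> consonant phoneme (phonemes so far: 3)
  'ph' -> digraph (1 consonant phoneme) (phonemes so far: 4)
  'a' -> vowel phoneme (phonemes so far: 5)
Total phonemes: 5

5


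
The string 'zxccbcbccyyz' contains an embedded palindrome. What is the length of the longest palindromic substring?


Scanning 'zxccbcbccyyz' for palindromic substrings.
Substring at positions 2-8: 'ccbcbcc'.
Check: reverse('ccbcbcc') = 'ccbcbcc' -> palindrome confirmed.
Neighbouring characters ('x' / 'y') break symmetry, so it cannot extend further.
No longer palindromic substring exists; longest length = 7

7


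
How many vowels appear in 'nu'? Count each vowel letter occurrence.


Scanning each character of 'nu':
  Position 1: 'n' -> consonant (running count: 0)
  Position 2: 'u' -> vowel (running count: 1)
Total vowels: 1

1


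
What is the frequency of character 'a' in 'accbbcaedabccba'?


Scanning 'accbbcaedabccba' for 'a':
  Position 0: 'a' -> MATCH (count: 1)
  Position 6: 'a' -> MATCH (count: 2)
  Position 9: 'a' -> MATCH (count: 3)
  Position 14: 'a' -> MATCH (count: 4)
Total occurrences of 'a': 4

4


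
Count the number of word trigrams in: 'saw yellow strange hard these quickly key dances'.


Word trigrams from [8] words:
  Trigram 1: (saw yellow strange)
  Trigram 2: (yellow strange hard)
  Trigram 3: (strange hard these)
  Trigram 4: (hard these quickly)
  Trigram 5: (these quickly key)
  Trigram 6: (quickly key dances)
Total word trigrams: 8 - 2 = 6

6


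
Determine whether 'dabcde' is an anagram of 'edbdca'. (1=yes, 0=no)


Sort characters of 'dabcde': 'abcdde'
Sort characters of 'edbdca': 'abcdde'
Sorted forms match -> they ARE anagrams
Result: 1

1


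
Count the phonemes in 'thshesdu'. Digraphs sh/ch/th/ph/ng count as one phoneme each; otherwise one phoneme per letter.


Parsing 'thshesdu' greedily, digraphs first:
  'th' -> digraph (1 consonant phoneme) (phonemes so far: 1)
  'sh' -> digraph (1 consonant phoneme) (phonemes so far: 2)
  'e' -> vowel phoneme (phonemes so far: 3)
  's' -> consonant phoneme (phonemes so far: 4)
  'd' -> consonant phoneme (phonemes so far: 5)
  'u' -> vowel phoneme (phonemes so far: 6)
Total phonemes: 6

6


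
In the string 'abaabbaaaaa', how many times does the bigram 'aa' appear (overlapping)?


Scanning 'abaabbaaaaa' for bigram 'aa':
  Position 0: 'ab' -> no
  Position 1: 'ba' -> no
  Position 2: 'aa' -> MATCH
  Position 3: 'ab' -> no
  Position 4: 'bb' -> no
  Position 5: 'ba' -> no
  Position 6: 'aa' -> MATCH
  Position 7: 'aa' -> MATCH
  Position 8: 'aa' -> MATCH
  Position 9: 'aa' -> MATCH
Total matches: 5

5


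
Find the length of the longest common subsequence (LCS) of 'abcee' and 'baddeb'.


DP table for LCS of 'abcee' and 'baddeb':
       b  a  d  d  e  b
    0  0  0  0  0  0  0
  a 0  0  1  1  1  1  1
  b 0  1  1  1  1  1  2
  c 0  1  1  1  1  1  2
  e 0  1  1  1  1  2  2
  e 0  1  1  1  1  2  2
LCS: 'ab'
LCS length = 2

2


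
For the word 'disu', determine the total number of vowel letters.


Scanning each character of 'disu':
  Position 1: 'd' -> consonant (running count: 0)
  Position 2: 'i' -> vowel (running count: 1)
  Position 3: 's' -> consonant (running count: 1)
  Position 4: 'u' -> vowel (running count: 2)
Total vowels: 2

2


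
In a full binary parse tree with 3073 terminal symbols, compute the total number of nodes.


Leaf nodes (terminals): 3073
Internal nodes = n - 1 = 3073 - 1 = 3072
Total = leaves + internal = 3073 + 3072 = 6145

6145


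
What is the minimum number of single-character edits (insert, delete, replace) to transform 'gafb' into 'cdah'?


Building DP table for s1='gafb' (len 4) and s2='cdah' (len 4):
       c  d  a  h
    0  1  2  3  4
  g 1  1  2  3  4
  a 2  2  2  2  3
  f 3  3  3  3  3
  b 4  4  4  4  4
Edit distance = dp[4][4] = 4

4


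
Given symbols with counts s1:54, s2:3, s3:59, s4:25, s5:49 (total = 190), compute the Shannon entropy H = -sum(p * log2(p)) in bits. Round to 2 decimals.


Computing entropy H = -sum(p_i * log2(p_i)):
  s1: p = 54/190 = 0.2842, -p*log2(p) = 0.5158
  s2: p = 3/190 = 0.0158, -p*log2(p) = 0.0945
  s3: p = 59/190 = 0.3105, -p*log2(p) = 0.5239
  s4: p = 25/190 = 0.1316, -p*log2(p) = 0.3850
  s5: p = 49/190 = 0.2579, -p*log2(p) = 0.5042
H = sum of terms = 2.0234
Rounded to 2 decimals: 2.02

2.02


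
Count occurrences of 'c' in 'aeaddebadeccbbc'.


Scanning 'aeaddebadeccbbc' for 'c':
  Position 10: 'c' -> MATCH (count: 1)
  Position 11: 'c' -> MATCH (count: 2)
  Position 14: 'c' -> MATCH (count: 3)
Total occurrences of 'c': 3

3


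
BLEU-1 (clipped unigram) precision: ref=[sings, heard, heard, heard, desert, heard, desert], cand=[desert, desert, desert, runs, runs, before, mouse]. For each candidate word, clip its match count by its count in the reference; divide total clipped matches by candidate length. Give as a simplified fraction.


Reference word counts: {'desert': 2, 'heard': 4, 'sings': 1}
Checking each candidate word (with clipping):
  'desert' -> in reference (ref count 2, used 1/2) -> match (matches: 1)
  'desert' -> in reference (ref count 2, used 2/2) -> match (matches: 2)
  'desert' -> ref count 2 already used up (2/2) -> clipped, no match (matches: 2)
  'runs' -> not in reference -> no match (matches: 2)
  'runs' -> not in reference -> no match (matches: 2)
  'before' -> not in reference -> no match (matches: 2)
  'mouse' -> not in reference -> no match (matches: 2)
Clipped matches: 2, Candidate length: 7
Precision = 2/7

2/7


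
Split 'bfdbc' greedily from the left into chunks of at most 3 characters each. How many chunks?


'bfdbc' has 5 characters.
Chunking with max size 3:
  Chunk 1: 'bfd' (positions 0-2)
  Chunk 2: 'bc' (positions 3-4)
Total chunks: ceil(5 / 3) = 2

2


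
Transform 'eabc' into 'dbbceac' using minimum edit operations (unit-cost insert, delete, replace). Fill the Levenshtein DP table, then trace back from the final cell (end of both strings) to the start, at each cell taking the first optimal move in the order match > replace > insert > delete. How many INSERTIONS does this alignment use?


Edit distance = 5. Backtracking from cell (4, 7) with preference match > replace > insert > delete,
then listing the resulting alignment 'eabc' -> 'dbbceac' left to right:
  Step 1: replace e->d
  Step 2: replace a->b
  Step 3: keep 'b'
  Step 4: insert 'c' [insertion #1]
  Step 5: insert 'e' [insertion #2]
  Step 6: insert 'a' [insertion #3]
  Step 7: keep 'c'
Total insertions: 3

3


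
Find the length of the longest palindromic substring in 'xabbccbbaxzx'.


Scanning 'xabbccbbaxzx' for palindromic substrings.
Substring at positions 0-9: 'xabbccbbax'.
Check: reverse('xabbccbbax') = 'xabbccbbax' -> palindrome confirmed.
Neighbouring characters ('-' / 'z') break symmetry, so it cannot extend further.
No longer palindromic substring exists; longest length = 10

10


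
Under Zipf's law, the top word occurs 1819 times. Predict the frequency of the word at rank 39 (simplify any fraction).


Zipf's law: freq(rank) = f1 / rank
f1 = 1819, rank = 39
freq = 1819 / 39
GCD(1819, 39) = 1
Simplified: 1819/39

1819/39


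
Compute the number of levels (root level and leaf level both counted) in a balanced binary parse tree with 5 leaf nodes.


In a balanced binary tree with n leaves the deepest leaf is ceil(log2(n)) edges below the root,
so counting node levels inclusive of root and leaves gives ceil(log2(n)) + 1 levels.
log2(5) = 2.3219
ceil(2.3219) = 3
levels = 3 + 1 = 4

4


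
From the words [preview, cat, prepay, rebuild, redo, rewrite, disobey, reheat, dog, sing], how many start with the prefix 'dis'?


Checking each word for prefix 'dis':
  'preview' -> no (count: 0)
  'cat' -> no (count: 0)
  'prepay' -> no (count: 0)
  'rebuild' -> no (count: 0)
  'redo' -> no (count: 0)
  'rewrite' -> no (count: 0)
  'disobey' -> YES, starts with 'dis' (count: 1)
  'reheat' -> no (count: 1)
  'dog' -> no (count: 1)
  'sing' -> no (count: 1)
Total with prefix 'dis': 1

1


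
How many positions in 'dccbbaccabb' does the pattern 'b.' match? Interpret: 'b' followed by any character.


Pattern: b. means 'b' followed by any character.
Scanning 'dccbbaccabb' position-by-position:
  Pos 0: window 'dc' -> no
  Pos 1: window 'cc' -> no
  Pos 2: window 'cb' -> no
  Pos 3: window 'bb' -> MATCH
  Pos 4: window 'ba' -> MATCH
  Pos 5: window 'ac' -> no
  Pos 6: window 'cc' -> no
  Pos 7: window 'ca' -> no
  Pos 8: window 'ab' -> no
  Pos 9: window 'bb' -> MATCH
  Pos 10: window 'b' -> no
Total matches: 3

3


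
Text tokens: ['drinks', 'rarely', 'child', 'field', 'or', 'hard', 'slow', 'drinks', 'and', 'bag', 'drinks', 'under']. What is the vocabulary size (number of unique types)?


Listing all tokens and tracking unique types:
  Token 1: 'drinks' -> NEW (unique so far: 1)
  Token 2: 'rarely' -> NEW (unique so far: 2)
  Token 3: 'child' -> NEW (unique so far: 3)
  Token 4: 'field' -> NEW (unique so far: 4)
  Token 5: 'or' -> NEW (unique so far: 5)
  Token 6: 'hard' -> NEW (unique so far: 6)
  Token 7: 'slow' -> NEW (unique so far: 7)
  Token 8: 'drinks' -> duplicate (unique so far: 7)
  Token 9: 'and' -> NEW (unique so far: 8)
  Token 10: 'bag' -> NEW (unique so far: 9)
  Token 11: 'drinks' -> duplicate (unique so far: 9)
  Token 12: 'under' -> NEW (unique so far: 10)
Unique types: ('and', 'bag', 'child', 'drinks', 'field', 'hard', 'or', 'rarely', 'slow', 'under')
Vocabulary size: 10

10


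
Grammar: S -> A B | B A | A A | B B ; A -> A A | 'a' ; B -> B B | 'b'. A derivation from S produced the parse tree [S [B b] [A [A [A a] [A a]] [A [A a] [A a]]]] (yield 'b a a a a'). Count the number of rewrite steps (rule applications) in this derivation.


Every bracketed nonterminal node [X ...] in the tree is produced by exactly one rule application.
Reading the tree off as a leftmost derivation:
  Step 1: S  =>  B A   (applied S -> B A)
  Step 2: B A  =>  b A   (applied B -> b)
  Step 3: b A  =>  b A A   (applied A -> A A)
  Step 4: b A A  =>  b A A A   (applied A -> A A)
  Step 5: b A A A  =>  b a A A   (applied A -> a)
  Step 6: b a A A  =>  b a a A   (applied A -> a)
  Step 7: b a a A  =>  b a a A A   (applied A -> A A)
  Step 8: b a a A A  =>  b a a a A   (applied A -> a)
  Step 9: b a a a A  =>  b a a a a   (applied A -> a)
Final yield: b a a a a
Total rewrite steps: 9

9


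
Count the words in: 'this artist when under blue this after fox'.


Counting words by splitting on spaces:
  Word 1: 'this'
  Word 2: 'artist'
  Word 3: 'when'
  Word 4: 'under'
  Word 5: 'blue'
  Word 6: 'this'
  Word 7: 'after'
  Word 8: 'fox'
Total words: 8

8


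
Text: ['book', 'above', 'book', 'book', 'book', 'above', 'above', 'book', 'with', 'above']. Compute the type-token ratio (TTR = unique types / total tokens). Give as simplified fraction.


Tokens: 10
Unique types: ('above', 'book', 'with') = 3
TTR = 3/10
Already in lowest terms.

3/10


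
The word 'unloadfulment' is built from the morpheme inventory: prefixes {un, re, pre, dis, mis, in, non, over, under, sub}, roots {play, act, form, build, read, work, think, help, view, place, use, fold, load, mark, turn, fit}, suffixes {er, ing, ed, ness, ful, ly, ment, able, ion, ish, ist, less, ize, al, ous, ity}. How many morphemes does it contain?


Segmenting 'unloadfulment' against the inventory:
  'un' -> prefix (morpheme 1)
  'load' -> root (morpheme 2)
  'ful' -> suffix (morpheme 3)
  'ment' -> suffix (morpheme 4)
Total morphemes: 4

4


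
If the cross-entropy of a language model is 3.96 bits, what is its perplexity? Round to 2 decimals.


Perplexity formula: PP = 2^H
H = 3.96
PP = 2^3.96
Decompose: 2^3.96 = 2^3 * 2^0.96
2^3 = 8, 2^0.96 ~ 1.9453099
PP ~ 8 * 1.9453099 = 15.5624792
Rounded to 2 decimals: 15.56

15.56


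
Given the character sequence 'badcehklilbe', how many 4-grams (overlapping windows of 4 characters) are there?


String 'badcehklilbe' has length L = 12.
Number of overlapping n-grams = L - n + 1
Substituting: 12 - 4 + 1 = 9

9


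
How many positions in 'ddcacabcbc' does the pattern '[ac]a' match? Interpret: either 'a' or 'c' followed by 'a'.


Pattern: [ac]a means either 'a' or 'c' followed by 'a'.
Scanning 'ddcacabcbc' position-by-position:
  Pos 0: window 'dd' -> no
  Pos 1: window 'dc' -> no
  Pos 2: window 'ca' -> MATCH
  Pos 3: window 'ac' -> no
  Pos 4: window 'ca' -> MATCH
  Pos 5: window 'ab' -> no
  Pos 6: window 'bc' -> no
  Pos 7: window 'cb' -> no
  Pos 8: window 'bc' -> no
  Pos 9: window 'c' -> no
Total matches: 2

2


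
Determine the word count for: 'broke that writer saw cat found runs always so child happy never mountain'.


Counting words by splitting on spaces:
  Word 1: 'broke'
  Word 2: 'that'
  Word 3: 'writer'
  Word 4: 'saw'
  Word 5: 'cat'
  Word 6: 'found'
  Word 7: 'runs'
  Word 8: 'always'
  Word 9: 'so'
  Word 10: 'child'
  Word 11: 'happy'
  Word 12: 'never'
  Word 13: 'mountain'
Total words: 13

13


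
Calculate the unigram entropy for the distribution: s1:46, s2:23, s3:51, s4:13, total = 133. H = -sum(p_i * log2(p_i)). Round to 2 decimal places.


Computing entropy H = -sum(p_i * log2(p_i)):
  s1: p = 46/133 = 0.3459, -p*log2(p) = 0.5298
  s2: p = 23/133 = 0.1729, -p*log2(p) = 0.4378
  s3: p = 51/133 = 0.3835, -p*log2(p) = 0.5303
  s4: p = 13/133 = 0.0977, -p*log2(p) = 0.3279
H = sum of terms = 1.8258
Rounded to 2 decimals: 1.83

1.83


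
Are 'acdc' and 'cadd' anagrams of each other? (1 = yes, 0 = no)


Sort characters of 'acdc': 'accd'
Sort characters of 'cadd': 'acdd'
Sorted forms differ -> they are NOT anagrams
Result: 0

0


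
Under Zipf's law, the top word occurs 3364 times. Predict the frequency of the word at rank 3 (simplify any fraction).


Zipf's law: freq(rank) = f1 / rank
f1 = 3364, rank = 3
freq = 3364 / 3
GCD(3364, 3) = 1
Simplified: 3364/3

3364/3


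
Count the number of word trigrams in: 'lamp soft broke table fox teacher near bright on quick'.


Word trigrams from [10] words:
  Trigram 1: (lamp soft broke)
  Trigram 2: (soft broke table)
  Trigram 3: (broke table fox)
  Trigram 4: (table fox teacher)
  Trigram 5: (fox teacher near)
  Trigram 6: (teacher near bright)
  Trigram 7: (near bright on)
  Trigram 8: (bright on quick)
Total word trigrams: 10 - 2 = 8

8


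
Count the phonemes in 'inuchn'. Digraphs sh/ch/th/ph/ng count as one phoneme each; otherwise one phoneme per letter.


Parsing 'inuchn' greedily, digraphs first:
  'i' -> vowel phoneme (phonemes so far: 1)
  'n' -> consonant phoneme (phonemes so far: 2)
  'u' -> vowel phoneme (phonemes so far: 3)
  'ch' -> digraph (1 consonant phoneme) (phonemes so far: 4)
  'n' -> consonant phoneme (phonemes so far: 5)
Total phonemes: 5

5


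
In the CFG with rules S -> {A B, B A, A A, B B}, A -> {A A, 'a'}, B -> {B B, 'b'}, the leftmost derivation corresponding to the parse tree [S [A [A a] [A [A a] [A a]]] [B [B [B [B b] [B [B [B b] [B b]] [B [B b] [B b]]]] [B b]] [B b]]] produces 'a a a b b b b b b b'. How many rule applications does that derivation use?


Every bracketed nonterminal node [X ...] in the tree is produced by exactly one rule application.
Reading the tree off as a leftmost derivation:
  Step 1: S  =>  A B   (applied S -> A B)
  Step 2: A B  =>  A A B   (applied A -> A A)
  Step 3: A A B  =>  a A B   (applied A -> a)
  Step 4: a A B  =>  a A A B   (applied A -> A A)
  Step 5: a A A B  =>  a a A B   (applied A -> a)
  Step 6: a a A B  =>  a a a B   (applied A -> a)
  Step 7: a a a B  =>  a a a B B   (applied B -> B B)
  Step 8: a a a B B  =>  a a a B B B   (applied B -> B B)
  Step 9: a a a B B B  =>  a a a B B B B   (applied B -> B B)
  Step 10: a a a B B B B  =>  a a a b B B B   (applied B -> b)
  Step 11: a a a b B B B  =>  a a a b B B B B   (applied B -> B B)
  Step 12: a a a b B B B B  =>  a a a b B B B B B   (applied B -> B B)
  Step 13: a a a b B B B B B  =>  a a a b b B B B B   (applied B -> b)
  Step 14: a a a b b B B B B  =>  a a a b b b B B B   (applied B -> b)
  Step 15: a a a b b b B B B  =>  a a a b b b B B B B   (applied B -> B B)
  Step 16: a a a b b b B B B B  =>  a a a b b b b B B B   (applied B -> b)
  Step 17: a a a b b b b B B B  =>  a a a b b b b b B B   (applied B -> b)
  Step 18: a a a b b b b b B B  =>  a a a b b b b b b B   (applied B -> b)
  Step 19: a a a b b b b b b B  =>  a a a b b b b b b b   (applied B -> b)
Final yield: a a a b b b b b b b
Total rewrite steps: 19

19


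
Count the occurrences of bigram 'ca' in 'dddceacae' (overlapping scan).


Scanning 'dddceacae' for bigram 'ca':
  Position 0: 'dd' -> no
  Position 1: 'dd' -> no
  Position 2: 'dc' -> no
  Position 3: 'ce' -> no
  Position 4: 'ea' -> no
  Position 5: 'ac' -> no
  Position 6: 'ca' -> MATCH
  Position 7: 'ae' -> no
Total matches: 1

1


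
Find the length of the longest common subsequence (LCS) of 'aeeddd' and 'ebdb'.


DP table for LCS of 'aeeddd' and 'ebdb':
       e  b  d  b
    0  0  0  0  0
  a 0  0  0  0  0
  e 0  1  1  1  1
  e 0  1  1  1  1
  d 0  1  1  2  2
  d 0  1  1  2  2
  d 0  1  1  2  2
LCS: 'ed'
LCS length = 2

2


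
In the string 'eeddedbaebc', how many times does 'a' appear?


Scanning 'eeddedbaebc' for 'a':
  Position 7: 'a' -> MATCH (count: 1)
Total occurrences of 'a': 1

1


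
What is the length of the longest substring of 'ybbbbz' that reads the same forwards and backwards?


Scanning 'ybbbbz' for palindromic substrings.
Substring at positions 1-4: 'bbbb'.
Check: reverse('bbbb') = 'bbbb' -> palindrome confirmed.
Neighbouring characters ('y' / 'z') break symmetry, so it cannot extend further.
No longer palindromic substring exists; longest length = 4

4


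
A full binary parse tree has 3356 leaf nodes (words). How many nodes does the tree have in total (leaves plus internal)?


Leaf nodes (terminals): 3356
Internal nodes = n - 1 = 3356 - 1 = 3355
Total = leaves + internal = 3356 + 3355 = 6711

6711


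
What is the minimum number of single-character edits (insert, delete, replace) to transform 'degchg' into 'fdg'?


Building DP table for s1='degchg' (len 6) and s2='fdg' (len 3):
       f  d  g
    0  1  2  3
  d 1  1  1  2
  e 2  2  2  2
  g 3  3  3  2
  c 4  4  4  3
  h 5  5  5  4
  g 6  6  6  5
Edit distance = dp[6][3] = 5

5


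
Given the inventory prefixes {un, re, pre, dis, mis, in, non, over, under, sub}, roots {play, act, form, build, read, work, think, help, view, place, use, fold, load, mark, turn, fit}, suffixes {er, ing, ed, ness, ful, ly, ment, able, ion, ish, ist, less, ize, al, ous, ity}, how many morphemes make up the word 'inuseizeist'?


Segmenting 'inuseizeist' against the inventory:
  'in' -> prefix (morpheme 1)
  'use' -> root (morpheme 2)
  'ize' -> suffix (morpheme 3)
  'ist' -> suffix (morpheme 4)
Total morphemes: 4

4


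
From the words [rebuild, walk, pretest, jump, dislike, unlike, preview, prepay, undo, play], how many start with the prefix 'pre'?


Checking each word for prefix 'pre':
  'rebuild' -> no (count: 0)
  'walk' -> no (count: 0)
  'pretest' -> YES, starts with 'pre' (count: 1)
  'jump' -> no (count: 1)
  'dislike' -> no (count: 1)
  'unlike' -> no (count: 1)
  'preview' -> YES, starts with 'pre' (count: 2)
  'prepay' -> YES, starts with 'pre' (count: 3)
  'undo' -> no (count: 3)
  'play' -> no (count: 3)
Total with prefix 'pre': 3

3


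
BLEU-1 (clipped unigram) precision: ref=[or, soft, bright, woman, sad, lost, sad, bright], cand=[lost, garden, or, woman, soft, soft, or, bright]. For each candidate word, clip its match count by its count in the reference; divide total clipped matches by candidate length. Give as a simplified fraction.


Reference word counts: {'bright': 2, 'lost': 1, 'or': 1, 'sad': 2, 'soft': 1, 'woman': 1}
Checking each candidate word (with clipping):
  'lost' -> in reference (ref count 1, used 1/1) -> match (matches: 1)
  'garden' -> not in reference -> no match (matches: 1)
  'or' -> in reference (ref count 1, used 1/1) -> match (matches: 2)
  'woman' -> in reference (ref count 1, used 1/1) -> match (matches: 3)
  'soft' -> in reference (ref count 1, used 1/1) -> match (matches: 4)
  'soft' -> ref count 1 already used up (1/1) -> clipped, no match (matches: 4)
  'or' -> ref count 1 already used up (1/1) -> clipped, no match (matches: 4)
  'bright' -> in reference (ref count 2, used 1/2) -> match (matches: 5)
Clipped matches: 5, Candidate length: 8
Precision = 5/8

5/8


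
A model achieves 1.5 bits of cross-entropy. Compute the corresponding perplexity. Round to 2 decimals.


Perplexity formula: PP = 2^H
H = 1.5
PP = 2^1.5
Decompose: 2^1.5 = 2^1 * 2^0.5 = 2^1 * sqrt(2)
2^1 = 2, sqrt(2) ~ 1.4142136
PP ~ 2 * 1.4142136 = 2.8284272
Rounded to 2 decimals: 2.83

2.83


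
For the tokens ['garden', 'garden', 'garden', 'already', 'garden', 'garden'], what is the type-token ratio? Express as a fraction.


Tokens: 6
Unique types: ('already', 'garden') = 2
TTR = 2/6
Simplify: divide both by 2 -> 1/3
TTR = 1/3

1/3


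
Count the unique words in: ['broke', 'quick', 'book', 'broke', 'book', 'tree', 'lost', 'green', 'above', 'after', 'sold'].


Listing all tokens and tracking unique types:
  Token 1: 'broke' -> NEW (unique so far: 1)
  Token 2: 'quick' -> NEW (unique so far: 2)
  Token 3: 'book' -> NEW (unique so far: 3)
  Token 4: 'broke' -> duplicate (unique so far: 3)
  Token 5: 'book' -> duplicate (unique so far: 3)
  Token 6: 'tree' -> NEW (unique so far: 4)
  Token 7: 'lost' -> NEW (unique so far: 5)
  Token 8: 'green' -> NEW (unique so far: 6)
  Token 9: 'above' -> NEW (unique so far: 7)
  Token 10: 'after' -> NEW (unique so far: 8)
  Token 11: 'sold' -> NEW (unique so far: 9)
Unique types: ('above', 'after', 'book', 'broke', 'green', 'lost', 'quick', 'sold', 'tree')
Vocabulary size: 9

9


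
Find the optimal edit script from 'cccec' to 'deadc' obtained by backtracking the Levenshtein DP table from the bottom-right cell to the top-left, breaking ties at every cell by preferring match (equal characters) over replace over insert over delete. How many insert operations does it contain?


Edit distance = 4. Backtracking from cell (5, 5) with preference match > replace > insert > delete,
then listing the resulting alignment 'cccec' -> 'deadc' left to right:
  Step 1: replace c->d
  Step 2: replace c->e
  Step 3: replace c->a
  Step 4: replace e->d
  Step 5: keep 'c'
Total insertions: 0

0


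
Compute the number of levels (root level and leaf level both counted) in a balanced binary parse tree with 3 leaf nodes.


In a balanced binary tree with n leaves the deepest leaf is ceil(log2(n)) edges below the root,
so counting node levels inclusive of root and leaves gives ceil(log2(n)) + 1 levels.
log2(3) = 1.5850
ceil(1.5850) = 2
levels = 2 + 1 = 3

3


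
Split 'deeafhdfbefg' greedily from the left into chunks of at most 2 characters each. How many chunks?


'deeafhdfbefg' has 12 characters.
Chunking with max size 2:
  Chunk 1: 'de' (positions 0-1)
  Chunk 2: 'ea' (positions 2-3)
  Chunk 3: 'fh' (positions 4-5)
  Chunk 4: 'df' (positions 6-7)
  Chunk 5: 'be' (positions 8-9)
  Chunk 6: 'fg' (positions 10-11)
Total chunks: ceil(12 / 2) = 6

6


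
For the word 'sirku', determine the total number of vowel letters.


Scanning each character of 'sirku':
  Position 1: 's' -> consonant (running count: 0)
  Position 2: 'i' -> vowel (running count: 1)
  Position 3: 'r' -> consonant (running count: 1)
  Position 4: 'k' -> consonant (running count: 1)
  Position 5: 'u' -> vowel (running count: 2)
Total vowels: 2

2


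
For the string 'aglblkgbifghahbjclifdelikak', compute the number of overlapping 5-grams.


String 'aglblkgbifghahbjclifdelikak' has length L = 27.
Number of overlapping n-grams = L - n + 1
Substituting: 27 - 5 + 1 = 23

23


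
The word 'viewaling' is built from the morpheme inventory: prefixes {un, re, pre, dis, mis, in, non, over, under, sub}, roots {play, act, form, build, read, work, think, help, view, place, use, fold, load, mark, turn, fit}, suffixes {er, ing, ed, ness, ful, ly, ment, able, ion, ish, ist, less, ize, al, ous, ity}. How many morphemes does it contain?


Segmenting 'viewaling' against the inventory:
  'view' -> root (morpheme 1)
  'al' -> suffix (morpheme 2)
  'ing' -> suffix (morpheme 3)
Total morphemes: 3

3


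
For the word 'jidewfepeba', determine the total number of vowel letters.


Scanning each character of 'jidewfepeba':
  Position 1: 'j' -> consonant (running count: 0)
  Position 2: 'i' -> vowel (running count: 1)
  Position 3: 'd' -> consonant (running count: 1)
  Position 4: 'e' -> vowel (running count: 2)
  Position 5: 'w' -> consonant (running count: 2)
  Position 6: 'f' -> consonant (running count: 2)
  Position 7: 'e' -> vowel (running count: 3)
  Position 8: 'p' -> consonant (running count: 3)
  Position 9: 'e' -> vowel (running count: 4)
  Position 10: 'b' -> consonant (running count: 4)
  Position 11: 'a' -> vowel (running count: 5)
Total vowels: 5

5


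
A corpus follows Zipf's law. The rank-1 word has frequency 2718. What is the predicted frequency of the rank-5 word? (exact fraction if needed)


Zipf's law: freq(rank) = f1 / rank
f1 = 2718, rank = 5
freq = 2718 / 5
GCD(2718, 5) = 1
Simplified: 2718/5

2718/5


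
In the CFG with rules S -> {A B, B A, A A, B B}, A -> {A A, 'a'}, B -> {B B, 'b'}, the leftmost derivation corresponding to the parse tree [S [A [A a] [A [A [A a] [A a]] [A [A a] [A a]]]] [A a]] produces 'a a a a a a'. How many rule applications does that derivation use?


Every bracketed nonterminal node [X ...] in the tree is produced by exactly one rule application.
Reading the tree off as a leftmost derivation:
  Step 1: S  =>  A A   (applied S -> A A)
  Step 2: A A  =>  A A A   (applied A -> A A)
  Step 3: A A A  =>  a A A   (applied A -> a)
  Step 4: a A A  =>  a A A A   (applied A -> A A)
  Step 5: a A A A  =>  a A A A A   (applied A -> A A)
  Step 6: a A A A A  =>  a a A A A   (applied A -> a)
  Step 7: a a A A A  =>  a a a A A   (applied A -> a)
  Step 8: a a a A A  =>  a a a A A A   (applied A -> A A)
  Step 9: a a a A A A  =>  a a a a A A   (applied A -> a)
  Step 10: a a a a A A  =>  a a a a a A   (applied A -> a)
  Step 11: a a a a a A  =>  a a a a a a   (applied A -> a)
Final yield: a a a a a a
Total rewrite steps: 11

11
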